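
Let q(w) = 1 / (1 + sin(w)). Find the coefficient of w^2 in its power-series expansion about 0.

1

Write 1/(1+u) = 1 - u + u^2 - u^3 + ... and substitute the series for u.
q(0) = 1
q′(0) = -1
q′′(0) = 2
Dividing each by k! gives the coefficients c_0, ..., c_2.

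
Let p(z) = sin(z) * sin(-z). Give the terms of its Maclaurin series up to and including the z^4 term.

z^4/3 - z^2

Take the Cauchy product of the two expansions.
[z^0] = 0;  [z^1] = 0;  [z^2] = -1;  [z^3] = 0;  [z^4] = 1/3.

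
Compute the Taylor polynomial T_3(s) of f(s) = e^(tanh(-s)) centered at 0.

s^3/6 + s^2/2 - s + 1

Let u equal the inner series; expand the outer function in u and truncate.
f(0) = 1
f′(0) = -1
f′′(0) = 1
f′′′(0) = 1
Then c_k = f^(k)(0)/k! gives each Taylor coefficient.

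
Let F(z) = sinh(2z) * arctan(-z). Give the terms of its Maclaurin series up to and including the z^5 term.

-2*z^4/3 - 2*z^2

Expand each factor separately, then convolve coefficients.
[z^0] = 0;  [z^1] = 0;  [z^2] = -2;  [z^3] = 0;  [z^4] = -2/3;  [z^5] = 0.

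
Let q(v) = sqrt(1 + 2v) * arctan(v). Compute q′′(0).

Multiply the two series term by term and collect like powers.
The coefficient of v^2 in the expansion is 1, so q′′(0) = 2! * (1) = 2.

2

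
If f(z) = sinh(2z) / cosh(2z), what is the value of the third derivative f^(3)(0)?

Write the quotient as an unknown series and match coefficients against numerator = denominator · series.
The coefficient of z^3 in the expansion is -8/3, so f′′′(0) = 3! * (-8/3) = -16.

-16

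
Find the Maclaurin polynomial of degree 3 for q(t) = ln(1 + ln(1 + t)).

Compose series: expand the inner function first, then feed it into the outer expansion.
[t^0] = 0;  [t^1] = 1;  [t^2] = -1;  [t^3] = 7/6.

7*t^3/6 - t^2 + t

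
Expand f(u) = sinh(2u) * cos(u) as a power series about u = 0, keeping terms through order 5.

-19*u^5/60 + u^3/3 + 2*u

Multiply the two series term by term and collect like powers.
f(0) = 0
f′(0) = 2
f′′(0) = 0
f′′′(0) = 2
f^(4)(0) = 0
f^(5)(0) = -38
Dividing each by k! gives the coefficients c_0, ..., c_5.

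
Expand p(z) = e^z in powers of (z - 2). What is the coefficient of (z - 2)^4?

Apply the Taylor formula c_k = f^(k)(a)/k!.
p(2) = e^(2)
p′(2) = e^(2)
p′′(2) = e^(2)
p′′′(2) = e^(2)
p^(4)(2) = e^(2)

e^(2)/24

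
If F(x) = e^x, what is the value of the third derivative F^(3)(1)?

The coefficient of (x - 1)^3 in the expansion is e/6, so F′′′(1) = 3! * (e/6) = e.

e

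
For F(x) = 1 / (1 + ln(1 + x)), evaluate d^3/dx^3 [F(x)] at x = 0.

Write 1/(1+u) = 1 - u + u^2 - u^3 + ... and substitute the series for u.
From the series, [x^3] F = -7/3; multiply by 3! = 6 to get -14.

-14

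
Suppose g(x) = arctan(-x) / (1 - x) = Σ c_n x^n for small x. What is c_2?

-1

Expand 1/(denominator) as a geometric series and multiply by the numerator's series.
So c_2 = g′′(0)/2! = -1.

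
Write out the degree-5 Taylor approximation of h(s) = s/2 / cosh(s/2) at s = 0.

5*s^5/768 - s^3/16 + s/2

Invert the denominator's series and multiply.
h(0) = 0
h′(0) = 1/2
h′′(0) = 0
h′′′(0) = -3/8
h^(4)(0) = 0
h^(5)(0) = 25/32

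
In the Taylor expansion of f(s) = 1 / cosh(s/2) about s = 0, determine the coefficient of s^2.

-1/8

Invert the denominator's series and multiply.
[s^0] = 1;  [s^1] = 0;  [s^2] = -1/8.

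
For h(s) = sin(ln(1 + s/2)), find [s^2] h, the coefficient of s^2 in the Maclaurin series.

Plug the Maclaurin series of the inner function into that of the outer and collect terms.
h(0) = 0
h′(0) = 1/2
h′′(0) = -1/4
So c_2 = h′′(0)/2! = -1/8.

-1/8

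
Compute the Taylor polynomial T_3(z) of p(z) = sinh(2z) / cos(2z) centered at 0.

Write the quotient as an unknown series and match coefficients against numerator = denominator · series.
[z^0] = 0;  [z^1] = 2;  [z^2] = 0;  [z^3] = 16/3.

16*z^3/3 + 2*z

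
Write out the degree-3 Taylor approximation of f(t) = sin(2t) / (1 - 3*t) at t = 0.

50*t^3/3 + 6*t^2 + 2*t

Expand 1/(denominator) as a geometric series and multiply by the numerator's series.
f(0) = 0
f′(0) = 2
f′′(0) = 12
f′′′(0) = 100
Then c_k = f^(k)(0)/k! gives each Taylor coefficient.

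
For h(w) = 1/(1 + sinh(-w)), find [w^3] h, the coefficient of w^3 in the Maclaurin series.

Let u equal the inner series; expand the outer function in u and truncate.
h(0) = 1
h′(0) = 1
h′′(0) = 2
h′′′(0) = 7
So c_3 = h′′′(0)/3! = 7/6.

7/6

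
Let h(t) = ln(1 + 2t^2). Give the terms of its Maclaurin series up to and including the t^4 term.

-2*t^4 + 2*t^2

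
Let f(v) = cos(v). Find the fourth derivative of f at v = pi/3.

Use the known series and substitute for the argument.
The coefficient of (v - pi/3)^4 in the expansion is 1/48, so f^(4)(pi/3) = 4! * (1/48) = 1/2.

1/2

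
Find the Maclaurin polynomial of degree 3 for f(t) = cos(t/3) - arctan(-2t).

Add the two expansions coefficient-wise.
f(0) = 1
f′(0) = 2
f′′(0) = -1/9
f′′′(0) = -16

-8*t^3/3 - t^2/18 + 2*t + 1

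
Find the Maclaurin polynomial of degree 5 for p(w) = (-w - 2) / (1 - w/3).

-5*w^5/243 - 5*w^4/81 - 5*w^3/27 - 5*w^2/9 - 5*w/3 - 2

Multiply each power in the prefactor through the base expansion.
p(0) = -2
p′(0) = -5/3
p′′(0) = -10/9
p′′′(0) = -10/9
p^(4)(0) = -40/27
p^(5)(0) = -200/81
Dividing each by k! gives the coefficients c_0, ..., c_5.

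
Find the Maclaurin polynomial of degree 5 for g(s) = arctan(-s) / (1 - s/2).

Take the Cauchy product of the two expansions.
g(0) = 0
g′(0) = -1
g′′(0) = -1
g′′′(0) = 1/2
g^(4)(0) = 1
g^(5)(0) = -43/2
Dividing each by k! gives the coefficients c_0, ..., c_5.

-43*s^5/240 + s^4/24 + s^3/12 - s^2/2 - s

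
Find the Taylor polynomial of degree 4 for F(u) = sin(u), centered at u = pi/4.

Apply the Taylor formula c_k = f^(k)(a)/k!.
F(pi/4) = sqrt(2)/2
F′(pi/4) = sqrt(2)/2
F′′(pi/4) = -sqrt(2)/2
F′′′(pi/4) = -sqrt(2)/2
F^(4)(pi/4) = sqrt(2)/2
Dividing each by k! gives the coefficients c_0, ..., c_4.

sqrt(2)*(u - pi/4)^4/48 - sqrt(2)*(u - pi/4)^3/12 - sqrt(2)*(u - pi/4)^2/4 + sqrt(2)*(u - pi/4)/2 + sqrt(2)/2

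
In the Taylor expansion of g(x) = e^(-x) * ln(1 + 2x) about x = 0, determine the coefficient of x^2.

-4

Take the Cauchy product of the two expansions.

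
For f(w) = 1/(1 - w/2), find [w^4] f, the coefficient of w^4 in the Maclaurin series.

1/16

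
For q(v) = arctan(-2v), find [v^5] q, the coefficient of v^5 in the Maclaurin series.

q(0) = 0
q′(0) = -2
q′′(0) = 0
q′′′(0) = 16
q^(4)(0) = 0
q^(5)(0) = -768
So c_5 = q^(5)(0)/5! = -32/5.

-32/5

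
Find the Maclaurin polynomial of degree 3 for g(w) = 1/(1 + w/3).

-w^3/27 + w^2/9 - w/3 + 1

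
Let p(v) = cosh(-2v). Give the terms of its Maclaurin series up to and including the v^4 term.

2*v^4/3 + 2*v^2 + 1

Apply the Taylor formula c_k = f^(k)(a)/k!.
p(0) = 1
p′(0) = 0
p′′(0) = 4
p′′′(0) = 0
p^(4)(0) = 16
The Taylor polynomial is Σ p^(k)(0)/k! · v^k.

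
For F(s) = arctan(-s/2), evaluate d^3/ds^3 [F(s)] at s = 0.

1/4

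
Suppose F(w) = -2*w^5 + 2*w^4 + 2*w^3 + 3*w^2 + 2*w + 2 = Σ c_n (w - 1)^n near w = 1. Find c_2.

Differentiate repeatedly and evaluate at the center.
F(1) = 9
F′(1) = 12
F′′(1) = 2
So c_2 = F′′(1)/2! = 1.

1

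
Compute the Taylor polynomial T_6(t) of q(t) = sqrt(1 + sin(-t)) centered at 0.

Compose series: expand the inner function first, then feed it into the outer expansion.
q(0) = 1
q′(0) = -1/2
q′′(0) = -1/4
q′′′(0) = 1/8
q^(4)(0) = 1/16
q^(5)(0) = -1/32
q^(6)(0) = -1/64
Dividing each by k! gives the coefficients c_0, ..., c_6.

-t^6/46080 - t^5/3840 + t^4/384 + t^3/48 - t^2/8 - t/2 + 1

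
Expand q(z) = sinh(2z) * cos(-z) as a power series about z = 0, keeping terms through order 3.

z^3/3 + 2*z

Expand each factor separately, then convolve coefficients.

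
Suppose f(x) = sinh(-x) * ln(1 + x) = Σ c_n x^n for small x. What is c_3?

Expand each factor separately, then convolve coefficients.
f(0) = 0
f′(0) = 0
f′′(0) = -2
f′′′(0) = 3
So c_3 = f′′′(0)/3! = 1/2.

1/2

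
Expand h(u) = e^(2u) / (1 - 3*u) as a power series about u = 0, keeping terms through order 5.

7099*u^5/15 + 473*u^4/3 + 157*u^3/3 + 17*u^2 + 5*u + 1

Multiply the numerator's expansion by the denominator's geometric series.
h(0) = 1
h′(0) = 5
h′′(0) = 34
h′′′(0) = 314
h^(4)(0) = 3784
h^(5)(0) = 56792
Then c_k = h^(k)(0)/k! gives each Taylor coefficient.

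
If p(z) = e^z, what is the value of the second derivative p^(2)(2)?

e^(2)

From the series, [(z - 2)^2] p = e^(2)/2; multiply by 2! = 2 to get e^(2).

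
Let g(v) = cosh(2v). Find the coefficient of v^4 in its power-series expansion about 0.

[v^0] = 1;  [v^1] = 0;  [v^2] = 2;  [v^3] = 0;  [v^4] = 2/3.
So c_4 = g^(4)(0)/4! = 2/3.

2/3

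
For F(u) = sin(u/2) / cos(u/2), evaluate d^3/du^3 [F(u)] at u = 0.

Write the quotient as an unknown series and match coefficients against numerator = denominator · series.
The coefficient of u^3 in the expansion is 1/24, so F′′′(0) = 3! * (1/24) = 1/4.

1/4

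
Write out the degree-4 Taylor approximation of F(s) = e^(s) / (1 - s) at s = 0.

Expand each factor separately, then convolve coefficients.
F(0) = 1
F′(0) = 2
F′′(0) = 5
F′′′(0) = 16
F^(4)(0) = 65

65*s^4/24 + 8*s^3/3 + 5*s^2/2 + 2*s + 1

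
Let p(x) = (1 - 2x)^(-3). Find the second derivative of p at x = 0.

48

From the series, [x^2] p = 24; multiply by 2! = 2 to get 48.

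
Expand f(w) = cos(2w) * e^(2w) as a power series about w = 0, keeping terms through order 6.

-16*w^5/15 - 8*w^4/3 - 8*w^3/3 + 2*w + 1

Take the Cauchy product of the two expansions.
f(0) = 1
f′(0) = 2
f′′(0) = 0
f′′′(0) = -16
f^(4)(0) = -64
f^(5)(0) = -128
f^(6)(0) = 0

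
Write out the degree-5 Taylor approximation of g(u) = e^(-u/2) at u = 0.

-u^5/3840 + u^4/384 - u^3/48 + u^2/8 - u/2 + 1

Compute the successive derivatives at the expansion point and divide by k!.
g(0) = 1
g′(0) = -1/2
g′′(0) = 1/4
g′′′(0) = -1/8
g^(4)(0) = 1/16
g^(5)(0) = -1/32
The Taylor polynomial is Σ g^(k)(0)/k! · u^k.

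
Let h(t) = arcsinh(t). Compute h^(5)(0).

Compute the successive derivatives at the expansion point and divide by k!.
The coefficient of t^5 in the expansion is 3/40, so h^(5)(0) = 5! * (3/40) = 9.

9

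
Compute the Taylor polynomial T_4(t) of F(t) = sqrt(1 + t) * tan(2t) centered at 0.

35*t^4/24 + 29*t^3/12 + t^2 + 2*t

Take the Cauchy product of the two expansions.
F(0) = 0
F′(0) = 2
F′′(0) = 2
F′′′(0) = 29/2
F^(4)(0) = 35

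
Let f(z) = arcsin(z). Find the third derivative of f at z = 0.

From the series, [z^3] f = 1/6; multiply by 3! = 6 to get 1.

1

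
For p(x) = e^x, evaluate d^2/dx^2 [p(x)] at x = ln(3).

The coefficient of (x - ln(3))^2 in the expansion is 3/2, so p′′(ln(3)) = 2! * (3/2) = 3.

3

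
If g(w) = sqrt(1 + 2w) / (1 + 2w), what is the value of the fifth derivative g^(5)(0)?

Write out both Maclaurin series and multiply, keeping only the needed powers.
The coefficient of w^5 in the expansion is -63/8, so g^(5)(0) = 5! * (-63/8) = -945.

-945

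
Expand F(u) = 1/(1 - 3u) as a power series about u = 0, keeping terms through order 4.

81*u^4 + 27*u^3 + 9*u^2 + 3*u + 1

[u^0] = 1;  [u^1] = 3;  [u^2] = 9;  [u^3] = 27;  [u^4] = 81.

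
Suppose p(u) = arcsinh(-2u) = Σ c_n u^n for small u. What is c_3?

4/3

Compute the successive derivatives at the expansion point and divide by k!.
p(0) = 0
p′(0) = -2
p′′(0) = 0
p′′′(0) = 8
So c_3 = p′′′(0)/3! = 4/3.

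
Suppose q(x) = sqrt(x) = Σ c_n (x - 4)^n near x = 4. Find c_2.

q(4) = 2
q′(4) = 1/4
q′′(4) = -1/32
Then c_k = q^(k)(4)/k! gives each Taylor coefficient.

-1/64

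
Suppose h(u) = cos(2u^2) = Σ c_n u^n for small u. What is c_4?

h(0) = 1
h′(0) = 0
h′′(0) = 0
h′′′(0) = 0
h^(4)(0) = -48
So c_4 = h^(4)(0)/4! = -2.

-2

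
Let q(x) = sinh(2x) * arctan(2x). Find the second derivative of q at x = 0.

Write out both Maclaurin series and multiply, keeping only the needed powers.
The coefficient of x^2 in the expansion is 4, so q′′(0) = 2! * (4) = 8.

8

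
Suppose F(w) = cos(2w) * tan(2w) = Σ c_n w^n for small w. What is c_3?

Write out both Maclaurin series and multiply, keeping only the needed powers.

-4/3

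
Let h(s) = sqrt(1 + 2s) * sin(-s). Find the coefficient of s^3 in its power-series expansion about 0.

Write out both Maclaurin series and multiply, keeping only the needed powers.
So c_3 = h′′′(0)/3! = 2/3.

2/3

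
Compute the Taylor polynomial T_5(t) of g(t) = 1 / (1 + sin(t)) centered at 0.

-61*t^5/120 + 2*t^4/3 - 5*t^3/6 + t^2 - t + 1

Expand as Σ (-1)^k u^k with u equal to the inner function's series.
g(0) = 1
g′(0) = -1
g′′(0) = 2
g′′′(0) = -5
g^(4)(0) = 16
g^(5)(0) = -61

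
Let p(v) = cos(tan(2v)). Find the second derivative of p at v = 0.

-4

Let u equal the inner series; expand the outer function in u and truncate.
From the series, [v^2] p = -2; multiply by 2! = 2 to get -4.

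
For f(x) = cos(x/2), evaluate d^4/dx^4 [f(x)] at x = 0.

1/16

Differentiate repeatedly and evaluate at the center.
From the series, [x^4] f = 1/384; multiply by 4! = 24 to get 1/16.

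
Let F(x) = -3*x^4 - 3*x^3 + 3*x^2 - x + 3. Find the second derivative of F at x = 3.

-372

The coefficient of (x - 3)^2 in the expansion is -186, so F′′(3) = 2! * (-186) = -372.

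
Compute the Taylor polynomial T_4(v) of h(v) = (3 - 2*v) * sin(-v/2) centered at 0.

-v^4/24 + v^3/16 + v^2 - 3*v/2

Shift and add copies of the series according to the polynomial's terms.
h(0) = 0
h′(0) = -3/2
h′′(0) = 2
h′′′(0) = 3/8
h^(4)(0) = -1
The Taylor polynomial is Σ h^(k)(0)/k! · v^k.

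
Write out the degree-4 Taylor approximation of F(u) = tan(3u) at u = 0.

9*u^3 + 3*u

F(0) = 0
F′(0) = 3
F′′(0) = 0
F′′′(0) = 54
F^(4)(0) = 0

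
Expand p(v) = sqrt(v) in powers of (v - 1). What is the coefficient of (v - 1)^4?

p(1) = 1
p′(1) = 1/2
p′′(1) = -1/4
p′′′(1) = 3/8
p^(4)(1) = -15/16
So c_4 = p^(4)(1)/4! = -5/128.

-5/128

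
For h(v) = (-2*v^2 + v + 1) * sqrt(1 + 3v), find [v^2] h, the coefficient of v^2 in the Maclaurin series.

Shift and add copies of the series according to the polynomial's terms.
h(0) = 1
h′(0) = 5/2
h′′(0) = -13/4

-13/8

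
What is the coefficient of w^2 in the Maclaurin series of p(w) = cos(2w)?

p(0) = 1
p′(0) = 0
p′′(0) = -4

-2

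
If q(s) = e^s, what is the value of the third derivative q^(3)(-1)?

e^(-1)

Apply the Taylor formula c_k = f^(k)(a)/k!.
The coefficient of (s + 1)^3 in the expansion is e^(-1)/6, so q′′′(-1) = 3! * (e^(-1)/6) = e^(-1).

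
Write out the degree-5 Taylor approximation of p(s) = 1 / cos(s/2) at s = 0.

5*s^4/384 + s^2/8 + 1

Invert the denominator's series and multiply.
p(0) = 1
p′(0) = 0
p′′(0) = 1/4
p′′′(0) = 0
p^(4)(0) = 5/16
p^(5)(0) = 0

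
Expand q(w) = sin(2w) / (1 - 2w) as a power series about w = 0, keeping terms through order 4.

Multiply the two series term by term and collect like powers.
q(0) = 0
q′(0) = 2
q′′(0) = 8
q′′′(0) = 40
q^(4)(0) = 320
Dividing each by k! gives the coefficients c_0, ..., c_4.

40*w^4/3 + 20*w^3/3 + 4*w^2 + 2*w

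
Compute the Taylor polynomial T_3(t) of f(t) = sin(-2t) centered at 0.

4*t^3/3 - 2*t

Compute the successive derivatives at the expansion point and divide by k!.
f(0) = 0
f′(0) = -2
f′′(0) = 0
f′′′(0) = 8
Dividing each by k! gives the coefficients c_0, ..., c_3.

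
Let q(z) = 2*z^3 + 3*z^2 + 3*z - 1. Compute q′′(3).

Compute the successive derivatives at the expansion point and divide by k!.
The coefficient of (z - 3)^2 in the expansion is 21, so q′′(3) = 2! * (21) = 42.

42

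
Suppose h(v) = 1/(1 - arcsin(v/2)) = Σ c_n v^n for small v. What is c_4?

1/12

Compose series: expand the inner function first, then feed it into the outer expansion.
[v^0] = 1;  [v^1] = 1/2;  [v^2] = 1/4;  [v^3] = 7/48;  [v^4] = 1/12.
So c_4 = h^(4)(0)/4! = 1/12.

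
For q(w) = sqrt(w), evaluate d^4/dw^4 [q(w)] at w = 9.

From the series, [(w - 9)^4] q = -5/279936; multiply by 4! = 24 to get -5/11664.

-5/11664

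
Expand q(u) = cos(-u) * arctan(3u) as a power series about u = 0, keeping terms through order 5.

2129*u^5/40 - 21*u^3/2 + 3*u

Expand each factor separately, then convolve coefficients.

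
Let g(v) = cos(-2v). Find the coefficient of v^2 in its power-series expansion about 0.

-2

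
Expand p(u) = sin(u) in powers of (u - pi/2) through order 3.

1 - (u - pi/2)^2/2

Use the known series and substitute for the argument.
p(pi/2) = 1
p′(pi/2) = 0
p′′(pi/2) = -1
p′′′(pi/2) = 0
Dividing each by k! gives the coefficients c_0, ..., c_3.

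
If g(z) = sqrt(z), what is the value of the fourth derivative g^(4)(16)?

-15/262144

Compute the successive derivatives at the expansion point and divide by k!.
The coefficient of (z - 16)^4 in the expansion is -5/2097152, so g^(4)(16) = 4! * (-5/2097152) = -15/262144.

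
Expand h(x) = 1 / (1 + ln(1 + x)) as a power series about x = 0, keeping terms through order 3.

-7*x^3/3 + 3*x^2/2 - x + 1

Use the geometric series for the reciprocal, then substitute.
h(0) = 1
h′(0) = -1
h′′(0) = 3
h′′′(0) = -14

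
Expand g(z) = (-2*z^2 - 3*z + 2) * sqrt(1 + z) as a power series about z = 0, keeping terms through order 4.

-z^4/64 - z^3/2 - 15*z^2/4 - 2*z + 2

Shift and add copies of the series according to the polynomial's terms.
g(0) = 2
g′(0) = -2
g′′(0) = -15/2
g′′′(0) = -3
g^(4)(0) = -3/8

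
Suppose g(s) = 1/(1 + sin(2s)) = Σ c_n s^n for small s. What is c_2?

4

Let u equal the inner series; expand the outer function in u and truncate.
g(0) = 1
g′(0) = -2
g′′(0) = 8
So c_2 = g′′(0)/2! = 4.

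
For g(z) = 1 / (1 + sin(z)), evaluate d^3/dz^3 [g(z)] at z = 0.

Expand as Σ (-1)^k u^k with u equal to the inner function's series.
The coefficient of z^3 in the expansion is -5/6, so g′′′(0) = 3! * (-5/6) = -5.

-5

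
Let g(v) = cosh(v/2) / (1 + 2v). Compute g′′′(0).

-99/2

Multiply the two series term by term and collect like powers.
The coefficient of v^3 in the expansion is -33/4, so g′′′(0) = 3! * (-33/4) = -99/2.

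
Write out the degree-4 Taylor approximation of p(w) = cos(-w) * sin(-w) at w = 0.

2*w^3/3 - w

Multiply the two series term by term and collect like powers.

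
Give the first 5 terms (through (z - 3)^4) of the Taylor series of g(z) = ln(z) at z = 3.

-(z - 3)^4/324 + (z - 3)^3/81 - (z - 3)^2/18 + (z - 3)/3 + ln(3)

Apply the Taylor formula c_k = f^(k)(a)/k!.
[(z - 3)^0] = ln(3);  [(z - 3)^1] = 1/3;  [(z - 3)^2] = -1/18;  [(z - 3)^3] = 1/81;  [(z - 3)^4] = -1/324.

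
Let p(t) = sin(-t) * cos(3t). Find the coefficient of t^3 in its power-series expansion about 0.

Take the Cauchy product of the two expansions.
p(0) = 0
p′(0) = -1
p′′(0) = 0
p′′′(0) = 28
Then c_k = p^(k)(0)/k! gives each Taylor coefficient.

14/3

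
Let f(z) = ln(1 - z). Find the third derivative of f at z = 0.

-2

Apply the Taylor formula c_k = f^(k)(a)/k!.
The coefficient of z^3 in the expansion is -1/3, so f′′′(0) = 3! * (-1/3) = -2.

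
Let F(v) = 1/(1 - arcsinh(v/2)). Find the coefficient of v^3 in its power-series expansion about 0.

5/48

Let u equal the inner series; expand the outer function in u and truncate.
[v^0] = 1;  [v^1] = 1/2;  [v^2] = 1/4;  [v^3] = 5/48.
So c_3 = F′′′(0)/3! = 5/48.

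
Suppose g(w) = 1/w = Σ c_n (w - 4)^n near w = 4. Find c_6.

Compute the successive derivatives at the expansion point and divide by k!.
So c_6 = g^(6)(4)/6! = 1/16384.

1/16384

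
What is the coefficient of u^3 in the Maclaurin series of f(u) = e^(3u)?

9/2

Apply the Taylor formula c_k = f^(k)(a)/k!.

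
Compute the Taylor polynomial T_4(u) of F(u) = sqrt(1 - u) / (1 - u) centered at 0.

Write out both Maclaurin series and multiply, keeping only the needed powers.
F(0) = 1
F′(0) = 1/2
F′′(0) = 3/4
F′′′(0) = 15/8
F^(4)(0) = 105/16

35*u^4/128 + 5*u^3/16 + 3*u^2/8 + u/2 + 1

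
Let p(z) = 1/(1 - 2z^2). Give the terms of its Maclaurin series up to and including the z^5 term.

4*z^4 + 2*z^2 + 1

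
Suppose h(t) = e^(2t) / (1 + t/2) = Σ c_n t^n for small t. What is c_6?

9*2^(18/175)*3^(3/35)*5^(12/25)*7^(159/175)/4000

Multiply the two series term by term and collect like powers.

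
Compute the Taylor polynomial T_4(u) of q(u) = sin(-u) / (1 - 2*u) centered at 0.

-23*u^4/3 - 23*u^3/6 - 2*u^2 - u

Expand 1/(denominator) as a geometric series and multiply by the numerator's series.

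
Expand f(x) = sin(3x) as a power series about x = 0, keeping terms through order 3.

f(0) = 0
f′(0) = 3
f′′(0) = 0
f′′′(0) = -27

-9*x^3/2 + 3*x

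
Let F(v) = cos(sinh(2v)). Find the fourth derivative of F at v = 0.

Compose series: expand the inner function first, then feed it into the outer expansion.
The coefficient of v^4 in the expansion is -2, so F^(4)(0) = 4! * (-2) = -48.

-48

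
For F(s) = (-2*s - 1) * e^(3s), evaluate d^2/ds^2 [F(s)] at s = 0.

Shift and add copies of the series according to the polynomial's terms.
The coefficient of s^2 in the expansion is -21/2, so F′′(0) = 2! * (-21/2) = -21.

-21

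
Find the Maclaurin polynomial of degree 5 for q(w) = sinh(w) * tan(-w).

Write out both Maclaurin series and multiply, keeping only the needed powers.

-w^4/2 - w^2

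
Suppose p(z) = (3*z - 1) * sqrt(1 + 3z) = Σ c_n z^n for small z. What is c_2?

Distribute the polynomial across the series and collect like powers.
p(0) = -1
p′(0) = 3/2
p′′(0) = 45/4
Then c_k = p^(k)(0)/k! gives each Taylor coefficient.

45/8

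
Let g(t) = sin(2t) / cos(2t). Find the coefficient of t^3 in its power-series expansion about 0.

8/3

Invert the denominator's series and multiply.
g(0) = 0
g′(0) = 2
g′′(0) = 0
g′′′(0) = 16
So c_3 = g′′′(0)/3! = 8/3.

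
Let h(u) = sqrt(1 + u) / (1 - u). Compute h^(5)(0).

Multiply the two series term by term and collect like powers.
From the series, [u^5] h = 365/256; multiply by 5! = 120 to get 5475/32.

5475/32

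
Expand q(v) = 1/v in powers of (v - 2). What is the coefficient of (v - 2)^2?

q(2) = 1/2
q′(2) = -1/4
q′′(2) = 1/4
Then c_k = q^(k)(2)/k! gives each Taylor coefficient.

1/8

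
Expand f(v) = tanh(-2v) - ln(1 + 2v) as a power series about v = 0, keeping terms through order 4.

4*v^4 + 2*v^2 - 4*v

Combine the two series term by term.
f(0) = 0
f′(0) = -4
f′′(0) = 4
f′′′(0) = 0
f^(4)(0) = 96
Then c_k = f^(k)(0)/k! gives each Taylor coefficient.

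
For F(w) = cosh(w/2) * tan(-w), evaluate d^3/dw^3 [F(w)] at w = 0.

-11/4

Expand each factor separately, then convolve coefficients.
The coefficient of w^3 in the expansion is -11/24, so F′′′(0) = 3! * (-11/24) = -11/4.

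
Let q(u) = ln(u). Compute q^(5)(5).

24/3125

The coefficient of (u - 5)^5 in the expansion is 1/15625, so q^(5)(5) = 5! * (1/15625) = 24/3125.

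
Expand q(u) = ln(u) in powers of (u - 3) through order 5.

(u - 3)^5/1215 - (u - 3)^4/324 + (u - 3)^3/81 - (u - 3)^2/18 + (u - 3)/3 + ln(3)

q(3) = ln(3)
q′(3) = 1/3
q′′(3) = -1/9
q′′′(3) = 2/27
q^(4)(3) = -2/27
q^(5)(3) = 8/81
Dividing each by k! gives the coefficients c_0, ..., c_5.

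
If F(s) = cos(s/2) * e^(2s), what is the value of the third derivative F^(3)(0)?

Write out both Maclaurin series and multiply, keeping only the needed powers.
The coefficient of s^3 in the expansion is 13/12, so F′′′(0) = 3! * (13/12) = 13/2.

13/2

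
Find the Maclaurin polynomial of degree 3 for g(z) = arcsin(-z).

g(0) = 0
g′(0) = -1
g′′(0) = 0
g′′′(0) = -1
Dividing each by k! gives the coefficients c_0, ..., c_3.

-z^3/6 - z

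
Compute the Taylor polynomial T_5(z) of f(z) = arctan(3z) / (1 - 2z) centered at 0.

Take the Cauchy product of the two expansions.
f(0) = 0
f′(0) = 3
f′′(0) = 12
f′′′(0) = 18
f^(4)(0) = 144
f^(5)(0) = 7272
Then c_k = f^(k)(0)/k! gives each Taylor coefficient.

303*z^5/5 + 6*z^4 + 3*z^3 + 6*z^2 + 3*z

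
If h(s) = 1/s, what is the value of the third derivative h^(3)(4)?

-3/128

The coefficient of (s - 4)^3 in the expansion is -1/256, so h′′′(4) = 3! * (-1/256) = -3/128.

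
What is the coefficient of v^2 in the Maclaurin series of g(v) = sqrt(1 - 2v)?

-1/2

g(0) = 1
g′(0) = -1
g′′(0) = -1
So c_2 = g′′(0)/2! = -1/2.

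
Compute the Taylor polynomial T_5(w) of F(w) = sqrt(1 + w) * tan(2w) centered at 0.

3701*w^5/960 + 35*w^4/24 + 29*w^3/12 + w^2 + 2*w

Expand each factor separately, then convolve coefficients.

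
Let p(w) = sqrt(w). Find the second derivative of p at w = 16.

-1/256

The coefficient of (w - 16)^2 in the expansion is -1/512, so p′′(16) = 2! * (-1/512) = -1/256.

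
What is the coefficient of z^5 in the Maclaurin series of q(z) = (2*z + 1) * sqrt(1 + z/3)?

Distribute the polynomial across the series and collect like powers.
q(0) = 1
q′(0) = 13/6
q′′(0) = 23/36
q′′′(0) = -11/72
q^(4)(0) = 43/432
q^(5)(0) = -265/2592
The Taylor polynomial is Σ q^(k)(0)/k! · z^k.

-53/62208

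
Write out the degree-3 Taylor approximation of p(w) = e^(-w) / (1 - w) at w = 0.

w^3/3 + w^2/2 + 1

Take the Cauchy product of the two expansions.
p(0) = 1
p′(0) = 0
p′′(0) = 1
p′′′(0) = 2
Dividing each by k! gives the coefficients c_0, ..., c_3.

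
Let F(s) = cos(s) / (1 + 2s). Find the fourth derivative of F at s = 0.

Write out both Maclaurin series and multiply, keeping only the needed powers.
The coefficient of s^4 in the expansion is 337/24, so F^(4)(0) = 4! * (337/24) = 337.

337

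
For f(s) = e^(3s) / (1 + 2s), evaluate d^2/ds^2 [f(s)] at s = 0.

Multiply the two series term by term and collect like powers.
From the series, [s^2] f = 5/2; multiply by 2! = 2 to get 5.

5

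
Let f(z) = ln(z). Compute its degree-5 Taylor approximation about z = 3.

(z - 3)^5/1215 - (z - 3)^4/324 + (z - 3)^3/81 - (z - 3)^2/18 + (z - 3)/3 + ln(3)

Apply the Taylor formula c_k = f^(k)(a)/k!.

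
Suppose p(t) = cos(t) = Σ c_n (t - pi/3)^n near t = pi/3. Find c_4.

1/48

[(t - pi/3)^0] = 1/2;  [(t - pi/3)^1] = -sqrt(3)/2;  [(t - pi/3)^2] = -1/4;  [(t - pi/3)^3] = sqrt(3)/12;  [(t - pi/3)^4] = 1/48.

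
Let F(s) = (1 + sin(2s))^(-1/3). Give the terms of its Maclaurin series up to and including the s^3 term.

-76*s^3/81 + 8*s^2/9 - 2*s/3 + 1

Let u equal the inner series; expand the outer function in u and truncate.
F(0) = 1
F′(0) = -2/3
F′′(0) = 16/9
F′′′(0) = -152/27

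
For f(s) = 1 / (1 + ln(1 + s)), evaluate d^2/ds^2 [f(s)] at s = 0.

Use the geometric series for the reciprocal, then substitute.
From the series, [s^2] f = 3/2; multiply by 2! = 2 to get 3.

3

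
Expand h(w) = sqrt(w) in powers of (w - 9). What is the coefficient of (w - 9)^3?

h(9) = 3
h′(9) = 1/6
h′′(9) = -1/108
h′′′(9) = 1/648
The Taylor polynomial is Σ h^(k)(9)/k! · (w - 9)^k.

1/3888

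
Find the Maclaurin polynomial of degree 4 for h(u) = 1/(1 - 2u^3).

2*u^3 + 1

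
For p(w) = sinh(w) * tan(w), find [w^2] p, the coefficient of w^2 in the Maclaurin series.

Take the Cauchy product of the two expansions.
p(0) = 0
p′(0) = 0
p′′(0) = 2
The Taylor polynomial is Σ p^(k)(0)/k! · w^k.

1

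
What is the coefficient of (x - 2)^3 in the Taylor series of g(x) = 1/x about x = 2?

-1/16

g(2) = 1/2
g′(2) = -1/4
g′′(2) = 1/4
g′′′(2) = -3/8
So c_3 = g′′′(2)/3! = -1/16.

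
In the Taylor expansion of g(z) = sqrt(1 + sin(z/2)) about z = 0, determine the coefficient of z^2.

-1/32

Compose series: expand the inner function first, then feed it into the outer expansion.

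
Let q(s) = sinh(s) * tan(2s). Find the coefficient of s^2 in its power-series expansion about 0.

Expand each factor separately, then convolve coefficients.
q(0) = 0
q′(0) = 0
q′′(0) = 4

2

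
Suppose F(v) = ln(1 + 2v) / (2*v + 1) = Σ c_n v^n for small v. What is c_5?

Expand 1/(denominator) as a geometric series and multiply by the numerator's series.
F(0) = 0
F′(0) = 2
F′′(0) = -12
F′′′(0) = 88
F^(4)(0) = -800
F^(5)(0) = 8768
So c_5 = F^(5)(0)/5! = 1096/15.

1096/15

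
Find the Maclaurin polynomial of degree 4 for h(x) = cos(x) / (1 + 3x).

Take the Cauchy product of the two expansions.
h(0) = 1
h′(0) = -3
h′′(0) = 17
h′′′(0) = -153
h^(4)(0) = 1837
Then c_k = h^(k)(0)/k! gives each Taylor coefficient.

1837*x^4/24 - 51*x^3/2 + 17*x^2/2 - 3*x + 1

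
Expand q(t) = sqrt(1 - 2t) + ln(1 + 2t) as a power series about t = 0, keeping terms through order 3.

Expand each term separately and add.
[t^0] = 1;  [t^1] = 1;  [t^2] = -5/2;  [t^3] = 13/6.

13*t^3/6 - 5*t^2/2 + t + 1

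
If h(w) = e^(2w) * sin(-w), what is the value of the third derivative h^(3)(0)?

-11

Expand each factor separately, then convolve coefficients.
The coefficient of w^3 in the expansion is -11/6, so h′′′(0) = 3! * (-11/6) = -11.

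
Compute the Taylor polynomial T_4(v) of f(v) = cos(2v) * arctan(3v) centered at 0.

-15*v^3 + 3*v

Write out both Maclaurin series and multiply, keeping only the needed powers.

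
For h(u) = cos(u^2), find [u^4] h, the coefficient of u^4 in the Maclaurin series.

-1/2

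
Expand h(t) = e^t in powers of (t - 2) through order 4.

(t - 2)^4*e^(2)/24 + (t - 2)^3*e^(2)/6 + (t - 2)^2*e^(2)/2 + (t - 2)*e^(2) + e^(2)

h(2) = e^(2)
h′(2) = e^(2)
h′′(2) = e^(2)
h′′′(2) = e^(2)
h^(4)(2) = e^(2)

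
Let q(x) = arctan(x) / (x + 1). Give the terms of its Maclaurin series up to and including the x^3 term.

Use 1/(1 - r) = Σ r^k on the denominator, then take the Cauchy product.
q(0) = 0
q′(0) = 1
q′′(0) = -2
q′′′(0) = 4
Dividing each by k! gives the coefficients c_0, ..., c_3.

2*x^3/3 - x^2 + x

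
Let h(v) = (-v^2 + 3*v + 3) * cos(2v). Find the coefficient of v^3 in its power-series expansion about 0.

Shift and add copies of the series according to the polynomial's terms.
h(0) = 3
h′(0) = 3
h′′(0) = -14
h′′′(0) = -36
So c_3 = h′′′(0)/3! = -6.

-6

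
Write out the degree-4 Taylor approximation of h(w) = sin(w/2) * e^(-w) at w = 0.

Multiply the two series term by term and collect like powers.
h(0) = 0
h′(0) = 1/2
h′′(0) = -1
h′′′(0) = 11/8
h^(4)(0) = -3/2
Dividing each by k! gives the coefficients c_0, ..., c_4.

-w^4/16 + 11*w^3/48 - w^2/2 + w/2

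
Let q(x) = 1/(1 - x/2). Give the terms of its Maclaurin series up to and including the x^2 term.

x^2/4 + x/2 + 1

[x^0] = 1;  [x^1] = 1/2;  [x^2] = 1/4.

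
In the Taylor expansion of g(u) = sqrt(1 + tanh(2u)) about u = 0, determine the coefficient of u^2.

Let u equal the inner series; expand the outer function in u and truncate.
g(0) = 1
g′(0) = 1
g′′(0) = -1
Then c_k = g^(k)(0)/k! gives each Taylor coefficient.

-1/2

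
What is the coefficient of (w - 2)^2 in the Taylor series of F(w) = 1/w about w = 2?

1/8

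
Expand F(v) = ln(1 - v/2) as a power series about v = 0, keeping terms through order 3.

-v^3/24 - v^2/8 - v/2

[v^0] = 0;  [v^1] = -1/2;  [v^2] = -1/8;  [v^3] = -1/24.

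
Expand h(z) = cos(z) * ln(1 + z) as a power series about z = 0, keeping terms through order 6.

Expand each factor separately, then convolve coefficients.

-z^6/16 + 3*z^5/40 - z^3/6 - z^2/2 + z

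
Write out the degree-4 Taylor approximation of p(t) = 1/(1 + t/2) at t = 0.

t^4/16 - t^3/8 + t^2/4 - t/2 + 1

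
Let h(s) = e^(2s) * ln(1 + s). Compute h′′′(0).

Take the Cauchy product of the two expansions.
From the series, [s^3] h = 4/3; multiply by 3! = 6 to get 8.

8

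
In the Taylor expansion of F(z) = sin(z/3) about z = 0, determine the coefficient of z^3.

F(0) = 0
F′(0) = 1/3
F′′(0) = 0
F′′′(0) = -1/27
Dividing each by k! gives the coefficients c_0, ..., c_3.

-1/162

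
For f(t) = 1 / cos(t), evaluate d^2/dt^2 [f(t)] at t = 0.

1

Divide the numerator series by the denominator series (power-series long division).
From the series, [t^2] f = 1/2; multiply by 2! = 2 to get 1.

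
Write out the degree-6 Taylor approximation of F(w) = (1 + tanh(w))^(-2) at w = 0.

Plug the Maclaurin series of the inner function into that of the outer and collect terms.

22*w^6/15 - 34*w^5/15 + 3*w^4 - 10*w^3/3 + 3*w^2 - 2*w + 1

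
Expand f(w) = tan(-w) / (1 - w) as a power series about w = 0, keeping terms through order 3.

Write out both Maclaurin series and multiply, keeping only the needed powers.
f(0) = 0
f′(0) = -1
f′′(0) = -2
f′′′(0) = -8

-4*w^3/3 - w^2 - w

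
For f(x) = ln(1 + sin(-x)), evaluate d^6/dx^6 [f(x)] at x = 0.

-16

Compose series: expand the inner function first, then feed it into the outer expansion.
From the series, [x^6] f = -1/45; multiply by 6! = 720 to get -16.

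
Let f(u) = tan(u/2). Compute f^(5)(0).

1/2

Apply the Taylor formula c_k = f^(k)(a)/k!.
From the series, [u^5] f = 1/240; multiply by 5! = 120 to get 1/2.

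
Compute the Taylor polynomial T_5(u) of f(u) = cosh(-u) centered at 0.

u^4/24 + u^2/2 + 1

Compute the successive derivatives at the expansion point and divide by k!.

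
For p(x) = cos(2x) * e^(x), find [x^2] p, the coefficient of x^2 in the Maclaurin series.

Write out both Maclaurin series and multiply, keeping only the needed powers.

-3/2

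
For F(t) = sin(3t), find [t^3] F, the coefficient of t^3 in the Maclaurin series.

F(0) = 0
F′(0) = 3
F′′(0) = 0
F′′′(0) = -27

-9/2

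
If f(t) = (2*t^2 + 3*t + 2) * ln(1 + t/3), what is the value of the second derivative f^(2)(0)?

16/9

Distribute the polynomial across the series and collect like powers.
From the series, [t^2] f = 8/9; multiply by 2! = 2 to get 16/9.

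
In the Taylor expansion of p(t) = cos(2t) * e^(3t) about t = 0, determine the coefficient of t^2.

Multiply the two series term by term and collect like powers.
p(0) = 1
p′(0) = 3
p′′(0) = 5
So c_2 = p′′(0)/2! = 5/2.

5/2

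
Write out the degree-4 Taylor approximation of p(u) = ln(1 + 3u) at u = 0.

Differentiate repeatedly and evaluate at the center.
p(0) = 0
p′(0) = 3
p′′(0) = -9
p′′′(0) = 54
p^(4)(0) = -486
Then c_k = p^(k)(0)/k! gives each Taylor coefficient.

-81*u^4/4 + 9*u^3 - 9*u^2/2 + 3*u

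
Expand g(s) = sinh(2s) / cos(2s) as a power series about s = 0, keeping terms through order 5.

Divide the numerator series by the denominator series (power-series long division).
[s^0] = 0;  [s^1] = 2;  [s^2] = 0;  [s^3] = 16/3;  [s^4] = 0;  [s^5] = 48/5.

48*s^5/5 + 16*s^3/3 + 2*s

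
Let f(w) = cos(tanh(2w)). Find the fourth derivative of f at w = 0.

Let u equal the inner series; expand the outer function in u and truncate.
From the series, [w^4] f = 6; multiply by 4! = 24 to get 144.

144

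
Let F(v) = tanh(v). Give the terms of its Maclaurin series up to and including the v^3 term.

-v^3/3 + v

Compute the successive derivatives at the expansion point and divide by k!.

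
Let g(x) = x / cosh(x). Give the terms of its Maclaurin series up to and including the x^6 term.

5*x^5/24 - x^3/2 + x

Invert the denominator's series and multiply.
[x^0] = 0;  [x^1] = 1;  [x^2] = 0;  [x^3] = -1/2;  [x^4] = 0;  [x^5] = 5/24;  [x^6] = 0.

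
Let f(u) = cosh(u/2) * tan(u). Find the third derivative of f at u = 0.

Write out both Maclaurin series and multiply, keeping only the needed powers.
The coefficient of u^3 in the expansion is 11/24, so f′′′(0) = 3! * (11/24) = 11/4.

11/4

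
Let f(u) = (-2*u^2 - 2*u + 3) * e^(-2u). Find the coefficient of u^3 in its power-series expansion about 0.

Multiply each power in the prefactor through the base expansion.
f(0) = 3
f′(0) = -8
f′′(0) = 16
f′′′(0) = -24
So c_3 = f′′′(0)/3! = -4.

-4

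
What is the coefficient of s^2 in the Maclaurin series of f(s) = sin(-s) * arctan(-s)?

1

Take the Cauchy product of the two expansions.
f(0) = 0
f′(0) = 0
f′′(0) = 2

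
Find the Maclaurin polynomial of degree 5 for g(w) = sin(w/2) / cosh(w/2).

3*w^5/320 - w^3/12 + w/2

Invert the denominator's series and multiply.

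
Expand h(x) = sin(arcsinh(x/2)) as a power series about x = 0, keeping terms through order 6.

Substitute the inner expansion into the outer series and collect powers.
h(0) = 0
h′(0) = 1/2
h′′(0) = 0
h′′′(0) = -1/4
h^(4)(0) = 0
h^(5)(0) = 5/8
h^(6)(0) = 0
Then c_k = h^(k)(0)/k! gives each Taylor coefficient.

x^5/192 - x^3/24 + x/2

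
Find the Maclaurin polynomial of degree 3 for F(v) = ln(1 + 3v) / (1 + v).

Multiply the two series term by term and collect like powers.
F(0) = 0
F′(0) = 3
F′′(0) = -15
F′′′(0) = 99

33*v^3/2 - 15*v^2/2 + 3*v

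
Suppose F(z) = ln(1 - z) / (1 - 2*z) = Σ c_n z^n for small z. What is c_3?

Multiply the numerator's expansion by the denominator's geometric series.
[z^0] = 0;  [z^1] = -1;  [z^2] = -5/2;  [z^3] = -16/3.

-16/3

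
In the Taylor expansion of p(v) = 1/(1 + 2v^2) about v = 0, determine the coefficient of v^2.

-2

Compute the successive derivatives at the expansion point and divide by k!.
p(0) = 1
p′(0) = 0
p′′(0) = -4
So c_2 = p′′(0)/2! = -2.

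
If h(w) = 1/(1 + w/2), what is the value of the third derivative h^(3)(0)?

-3/4

The coefficient of w^3 in the expansion is -1/8, so h′′′(0) = 3! * (-1/8) = -3/4.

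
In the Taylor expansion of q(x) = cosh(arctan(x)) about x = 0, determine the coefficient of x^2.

1/2

Compose series: expand the inner function first, then feed it into the outer expansion.
q(0) = 1
q′(0) = 0
q′′(0) = 1
So c_2 = q′′(0)/2! = 1/2.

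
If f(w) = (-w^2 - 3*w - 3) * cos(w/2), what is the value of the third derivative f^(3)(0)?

Distribute the polynomial across the series and collect like powers.
The coefficient of w^3 in the expansion is 3/8, so f′′′(0) = 3! * (3/8) = 9/4.

9/4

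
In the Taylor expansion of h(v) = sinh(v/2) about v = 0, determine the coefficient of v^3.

c_3 = h′′′(0)/3! = 1/48.

1/48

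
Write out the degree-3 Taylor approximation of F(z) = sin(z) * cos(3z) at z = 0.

-14*z^3/3 + z

Multiply the two series term by term and collect like powers.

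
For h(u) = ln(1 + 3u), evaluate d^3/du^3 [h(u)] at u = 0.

54

The coefficient of u^3 in the expansion is 9, so h′′′(0) = 3! * (9) = 54.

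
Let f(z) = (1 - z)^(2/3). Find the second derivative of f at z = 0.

-2/9

Apply the Taylor formula c_k = f^(k)(a)/k!.
The coefficient of z^2 in the expansion is -1/9, so f′′(0) = 2! * (-1/9) = -2/9.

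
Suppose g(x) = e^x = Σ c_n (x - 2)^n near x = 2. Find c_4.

Use the known series and substitute for the argument.
g(2) = e^(2)
g′(2) = e^(2)
g′′(2) = e^(2)
g′′′(2) = e^(2)
g^(4)(2) = e^(2)
Dividing each by k! gives the coefficients c_0, ..., c_4.

e^(2)/24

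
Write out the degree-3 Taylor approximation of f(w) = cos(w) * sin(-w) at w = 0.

Take the Cauchy product of the two expansions.
[w^0] = 0;  [w^1] = -1;  [w^2] = 0;  [w^3] = 2/3.

2*w^3/3 - w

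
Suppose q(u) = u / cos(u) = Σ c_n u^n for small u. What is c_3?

1/2

Write the quotient as an unknown series and match coefficients against numerator = denominator · series.
q(0) = 0
q′(0) = 1
q′′(0) = 0
q′′′(0) = 3
So c_3 = q′′′(0)/3! = 1/2.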